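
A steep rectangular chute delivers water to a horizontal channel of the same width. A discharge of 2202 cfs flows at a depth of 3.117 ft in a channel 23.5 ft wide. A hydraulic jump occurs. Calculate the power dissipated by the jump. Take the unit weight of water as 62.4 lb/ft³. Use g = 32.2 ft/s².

q = Q/b = 2202/23.5 = 93.70 ft²/s; V₁ = q/y₁ = 30.06 ft/s. Fr₁ = V₁/√(g·y₁) = 3.001.
Conjugate-depth relation: y₂/y₁ = ½[√(1 + 8Fr₁²) − 1] = ½[√73.032 − 1] = 3.773.
y₂ = 3.773 × 3.117 = 11.76 ft.
Head loss: ΔE = (y₂ − y₁)³/(4y₁y₂) = (11.76 − 3.117)³/(4×3.117×11.76) = 645.7/146.6 = 4.404 ft.
P = γ·Q·ΔE/550 = 62.4 × 2202 × 4.404 / 550 = 1100 hp.

P = 1100 hp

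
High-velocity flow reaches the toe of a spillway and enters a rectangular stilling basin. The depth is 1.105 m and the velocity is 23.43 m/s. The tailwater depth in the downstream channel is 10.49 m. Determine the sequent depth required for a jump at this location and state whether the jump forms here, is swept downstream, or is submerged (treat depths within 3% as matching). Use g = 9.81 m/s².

y₂ = 10.58 m; the jump forms here

Fr₁ = V₁/√(g·y₁) = 23.43/√(9.81×1.105) = 7.116.
Conjugate-depth relation: y₂/y₁ = ½[√(1 + 8Fr₁²) − 1] = ½[√406.14 − 1] = 9.576.
y₂ = 9.576 × 1.105 = 10.58 m.
Tailwater y_tw = 10.49 m: y_tw ≈ y₂, so the jump forms here.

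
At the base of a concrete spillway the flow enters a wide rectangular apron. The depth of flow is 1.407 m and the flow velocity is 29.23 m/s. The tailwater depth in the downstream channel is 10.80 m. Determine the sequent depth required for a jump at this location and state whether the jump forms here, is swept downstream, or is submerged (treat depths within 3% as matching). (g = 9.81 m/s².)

y₂ = 14.97 m; the jump is swept downstream

Fr₁ = V₁/√(g·y₁) = 29.23/√(9.81×1.407) = 7.868.
From the momentum equation for a rectangular channel, y₂/y₁ = ½[√(1 + 8Fr₁²) − 1] = ½[√496.20 − 1] = 10.64.
y₂ = 10.64 × 1.407 = 14.97 m.
Tailwater y_tw = 10.80 m: y_tw < y₂, so the jump is swept downstream.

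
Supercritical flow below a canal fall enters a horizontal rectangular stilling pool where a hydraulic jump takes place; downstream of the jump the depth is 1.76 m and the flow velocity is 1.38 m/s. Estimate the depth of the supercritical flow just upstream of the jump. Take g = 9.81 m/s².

Fr₂ = V₂/√(g·y₂) = 1.38/√(9.81×1.76) = 0.332.
From the momentum equation (using Fr₂), y₁/y₂ = ½[√(1 + 8Fr₂²) − 1] = ½[√1.882 − 1] = 0.186.
y₁ = 0.186 × 1.76 = 0.327 m.

y₁ = 0.327 m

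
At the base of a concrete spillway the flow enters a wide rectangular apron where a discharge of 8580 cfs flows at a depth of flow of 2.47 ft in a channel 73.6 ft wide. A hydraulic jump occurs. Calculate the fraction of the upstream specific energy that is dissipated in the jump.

q = Q/b = 8580/73.6 = 117 ft²/s; V₁ = q/y₁ = 47.2 ft/s. Fr₁ = V₁/√(g·y₁) = 5.29.
By Bélanger, y₂/y₁ = ½[√(1 + 8Fr₁²) − 1] = ½[√225.1 − 1] = 7.00.
y₂ = 7.00 × 2.47 = 17.3 ft.
E₁ = y₁ + V₁²/2g = 37.1 ft. ΔE = (y₂ − y₁)³/(4y₁y₂) = 19.1 ft. ΔE/E₁ = 19.1/37.1 = 0.514.

ΔE/E₁ = 0.514 (51.4%)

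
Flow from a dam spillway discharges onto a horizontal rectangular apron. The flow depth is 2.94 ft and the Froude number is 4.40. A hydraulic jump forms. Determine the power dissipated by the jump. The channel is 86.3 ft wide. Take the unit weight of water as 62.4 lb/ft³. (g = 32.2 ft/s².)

P = 16825 hp

Fr₁ = 4.40 (given).
From the momentum equation for a rectangular channel, y₂/y₁ = ½[√(1 + 8Fr₁²) − 1] = ½[√155.9 − 1] = 5.74.
y₂ = 5.74 × 2.94 = 16.9 ft.
Head loss: ΔE = (y₂ − y₁)³/(4y₁y₂) = (16.9 − 2.94)³/(4×2.94×16.9) = 2711/199 = 13.7 ft.
V₁ = Fr₁·√(g·y₁) = 4.40×√(32.2×2.94) = 42.8 ft/s; q = V₁·y₁ = 126 ft²/s. Q = q·b = 126 × 86.3 = 10862 cfs. P = γ·Q·ΔE/550 = 62.4 × 10862 × 13.7 / 550 = 16825 hp.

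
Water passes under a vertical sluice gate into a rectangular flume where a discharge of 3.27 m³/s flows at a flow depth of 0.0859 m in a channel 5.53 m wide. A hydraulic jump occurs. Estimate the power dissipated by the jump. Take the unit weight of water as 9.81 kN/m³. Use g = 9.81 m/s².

P = 51.6 kW

q = Q/b = 3.27/5.53 = 0.591 m²/s; V₁ = q/y₁ = 6.88 m/s. Fr₁ = V₁/√(g·y₁) = 7.50.
By Bélanger, y₂/y₁ = ½[√(1 + 8Fr₁²) − 1] = ½[√450.9 − 1] = 10.1.
y₂ = 10.1 × 0.0859 = 0.869 m.
V₂ = q/y₂ = 0.591/0.869 = 0.680 m/s. E₁ = y₁ + V₁²/2g = 2.50 m; E₂ = y₂ + V₂²/2g = 0.893 m. ΔE = E₁ − E₂ = 1.61 m.
P = γ·Q·ΔE = 9.81 × 3.27 × 1.61 = 51.6 kW.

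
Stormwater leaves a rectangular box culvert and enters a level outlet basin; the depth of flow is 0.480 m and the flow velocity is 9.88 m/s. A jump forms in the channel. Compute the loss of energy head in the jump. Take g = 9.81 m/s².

Fr₁ = V₁/√(g·y₁) = 9.88/√(9.81×0.480) = 4.55.
From the momentum equation for a rectangular channel, y₂/y₁ = ½[√(1 + 8Fr₁²) − 1] = ½[√166.8 − 1] = 5.96.
y₂ = 5.96 × 0.480 = 2.86 m.
q = V₁·y₁ = 9.88 × 0.480 = 4.74 m²/s. V₂ = q/y₂ = 4.74/2.86 = 1.66 m/s. E₁ = y₁ + V₁²/2g = 5.46 m; E₂ = y₂ + V₂²/2g = 3.00 m. ΔE = E₁ − E₂ = 2.46 m.

ΔE = 2.46 m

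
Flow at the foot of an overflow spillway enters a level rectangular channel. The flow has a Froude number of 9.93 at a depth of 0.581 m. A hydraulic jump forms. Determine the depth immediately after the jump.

Fr₁ = 9.93 (given).
Bélanger equation: y₂/y₁ = ½[√(1 + 8Fr₁²) − 1] = ½[√789.8 − 1] = 13.6.
y₂ = 13.6 × 0.581 = 7.87 m.

y₂ = 7.87 m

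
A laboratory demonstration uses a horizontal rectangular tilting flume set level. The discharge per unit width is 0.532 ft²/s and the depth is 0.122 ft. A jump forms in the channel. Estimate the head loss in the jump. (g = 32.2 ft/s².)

ΔE = 0.0518 ft

V₁ = q/y₁ = 0.532/0.122 = 4.36 ft/s. Fr₁ = V₁/√(g·y₁) = 4.36/√(32.2×0.122) = 2.20.
From the momentum equation for a rectangular channel, y₂/y₁ = ½[√(1 + 8Fr₁²) − 1] = ½[√39.72 − 1] = 2.65.
y₂ = 2.65 × 0.122 = 0.323 ft.
V₂ = q/y₂ = 0.532/0.323 = 1.64 ft/s. E₁ = y₁ + V₁²/2g = 0.417 ft; E₂ = y₂ + V₂²/2g = 0.365 ft. ΔE = E₁ − E₂ = 0.0518 ft.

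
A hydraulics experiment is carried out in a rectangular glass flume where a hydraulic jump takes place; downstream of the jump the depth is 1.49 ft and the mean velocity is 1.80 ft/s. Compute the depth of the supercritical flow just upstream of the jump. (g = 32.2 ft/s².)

Fr₂ = V₂/√(g·y₂) = 1.80/√(32.2×1.49) = 0.260.
Applying the sequent-depth relation in reverse, y₁/y₂ = ½[√(1 + 8Fr₂²) − 1] = ½[√1.540 − 1] = 0.121.
y₁ = 0.121 × 1.49 = 0.180 ft.

y₁ = 0.180 ft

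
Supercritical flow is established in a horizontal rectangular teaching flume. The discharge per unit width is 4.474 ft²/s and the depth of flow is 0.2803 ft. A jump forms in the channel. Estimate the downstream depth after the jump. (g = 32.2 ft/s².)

y₂ = 1.971 ft

V₁ = q/y₁ = 4.474/0.2803 = 15.96 ft/s. Fr₁ = V₁/√(g·y₁) = 15.96/√(32.2×0.2803) = 5.313.
From the momentum equation for a rectangular channel, y₂/y₁ = ½[√(1 + 8Fr₁²) − 1] = ½[√226.82 − 1] = 7.030.
y₂ = 7.030 × 0.2803 = 1.971 ft.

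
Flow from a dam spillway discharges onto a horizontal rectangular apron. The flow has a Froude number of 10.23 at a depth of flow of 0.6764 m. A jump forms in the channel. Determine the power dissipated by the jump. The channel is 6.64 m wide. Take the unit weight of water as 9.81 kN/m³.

Fr₁ = 10.23 (given).
Bélanger equation: y₂/y₁ = ½[√(1 + 8Fr₁²) − 1] = ½[√838.22 − 1] = 13.98.
y₂ = 13.98 × 0.6764 = 9.453 m.
V₁ = Fr₁·√(g·y₁) = 10.23×√(9.81×0.6764) = 26.35 m/s; q = V₁·y₁ = 17.82 m²/s. V₂ = q/y₂ = 17.82/9.453 = 1.886 m/s. E₁ = y₁ + V₁²/2g = 36.07 m; E₂ = y₂ + V₂²/2g = 9.635 m. ΔE = E₁ − E₂ = 26.44 m.
Q = q·b = 17.82 × 6.64 = 118.4 m³/s. P = γ·Q·ΔE = 9.81 × 118.4 × 26.44 = 30693 kW.

P = 30693 kW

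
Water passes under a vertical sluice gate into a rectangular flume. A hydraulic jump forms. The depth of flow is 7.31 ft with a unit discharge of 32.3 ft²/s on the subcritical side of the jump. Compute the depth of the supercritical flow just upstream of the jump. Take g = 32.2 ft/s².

y₁ = 1.06 ft

V₂ = q/y₂ = 32.3/7.31 = 4.42 ft/s; Fr₂ = V₂/√(g·y₂) = 0.288.
Applying the sequent-depth relation in reverse, y₁/y₂ = ½[√(1 + 8Fr₂²) − 1] = ½[√1.664 − 1] = 0.145.
y₁ = 0.145 × 7.31 = 1.06 ft.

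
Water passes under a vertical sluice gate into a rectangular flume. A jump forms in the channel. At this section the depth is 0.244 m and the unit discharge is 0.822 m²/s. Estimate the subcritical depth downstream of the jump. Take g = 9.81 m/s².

y₂ = 0.639 m

V₁ = q/y₁ = 0.822/0.244 = 3.37 m/s. Fr₁ = V₁/√(g·y₁) = 3.37/√(9.81×0.244) = 2.18.
Conjugate-depth relation: y₂/y₁ = ½[√(1 + 8Fr₁²) − 1] = ½[√38.93 − 1] = 2.62.
y₂ = 2.62 × 0.244 = 0.639 m.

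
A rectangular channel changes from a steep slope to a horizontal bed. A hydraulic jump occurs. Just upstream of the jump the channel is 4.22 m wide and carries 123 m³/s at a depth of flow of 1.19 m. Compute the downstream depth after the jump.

y₂ = 11.5 m

q = Q/b = 123/4.22 = 29.1 m²/s; V₁ = q/y₁ = 24.5 m/s. Fr₁ = V₁/√(g·y₁) = 7.17.
Bélanger equation: y₂/y₁ = ½[√(1 + 8Fr₁²) − 1] = ½[√412.1 − 1] = 9.65.
y₂ = 9.65 × 1.19 = 11.5 m.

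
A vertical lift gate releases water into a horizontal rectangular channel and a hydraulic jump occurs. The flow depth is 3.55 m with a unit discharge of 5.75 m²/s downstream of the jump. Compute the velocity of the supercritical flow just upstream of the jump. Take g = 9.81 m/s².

V₂ = q/y₂ = 5.75/3.55 = 1.62 m/s; Fr₂ = V₂/√(g·y₂) = 0.274.
Applying the sequent-depth relation in reverse, y₁/y₂ = ½[√(1 + 8Fr₂²) − 1] = ½[√1.603 − 1] = 0.133.
y₁ = 0.133 × 3.55 = 0.472 m.
V₁ = q/y₁ = 5.75/0.472 = 12.2 m/s.

V₁ = 12.2 m/s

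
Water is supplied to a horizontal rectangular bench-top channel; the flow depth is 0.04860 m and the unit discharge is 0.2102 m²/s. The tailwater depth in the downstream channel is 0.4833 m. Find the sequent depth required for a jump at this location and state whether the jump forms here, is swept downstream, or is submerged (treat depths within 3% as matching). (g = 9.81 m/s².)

y₂ = 0.4069 m; the jump is submerged

V₁ = q/y₁ = 0.2102/0.04860 = 4.325 m/s. Fr₁ = V₁/√(g·y₁) = 4.325/√(9.81×0.04860) = 6.264.
Conjugate-depth relation: y₂/y₁ = ½[√(1 + 8Fr₁²) − 1] = ½[√314.89 − 1] = 8.373.
y₂ = 8.373 × 0.04860 = 0.4069 m.
Tailwater y_tw = 0.4833 m: y_tw > y₂, so the jump is submerged.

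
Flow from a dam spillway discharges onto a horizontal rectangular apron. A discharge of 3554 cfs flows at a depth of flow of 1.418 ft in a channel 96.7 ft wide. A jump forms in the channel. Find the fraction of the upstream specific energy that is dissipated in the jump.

q = Q/b = 3554/96.7 = 36.75 ft²/s; V₁ = q/y₁ = 25.92 ft/s. Fr₁ = V₁/√(g·y₁) = 3.836.
Bélanger equation: y₂/y₁ = ½[√(1 + 8Fr₁²) − 1] = ½[√118.70 − 1] = 4.948.
y₂ = 4.948 × 1.418 = 7.016 ft.
E₁ = y₁ + V₁²/2g = 11.85 ft. ΔE = (y₂ − y₁)³/(4y₁y₂) = 4.408 ft. ΔE/E₁ = 4.408/11.85 = 0.372.

ΔE/E₁ = 0.372 (37.2%)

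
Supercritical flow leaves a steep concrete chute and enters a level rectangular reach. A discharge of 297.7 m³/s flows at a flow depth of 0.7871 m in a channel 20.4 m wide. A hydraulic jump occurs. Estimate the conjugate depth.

q = Q/b = 297.7/20.4 = 14.59 m²/s; V₁ = q/y₁ = 18.54 m/s. Fr₁ = V₁/√(g·y₁) = 6.672.
Conjugate-depth relation: y₂/y₁ = ½[√(1 + 8Fr₁²) − 1] = ½[√357.15 − 1] = 8.949.
y₂ = 8.949 × 0.7871 = 7.044 m.

y₂ = 7.044 m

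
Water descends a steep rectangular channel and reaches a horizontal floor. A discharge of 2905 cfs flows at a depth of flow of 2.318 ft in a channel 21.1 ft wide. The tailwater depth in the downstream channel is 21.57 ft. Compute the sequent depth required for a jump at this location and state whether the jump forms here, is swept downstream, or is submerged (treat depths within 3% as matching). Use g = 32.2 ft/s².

q = Q/b = 2905/21.1 = 137.7 ft²/s; V₁ = q/y₁ = 59.40 ft/s. Fr₁ = V₁/√(g·y₁) = 6.875.
Sequent-depth ratio: y₂/y₁ = ½[√(1 + 8Fr₁²) − 1] = ½[√379.11 − 1] = 9.235.
y₂ = 9.235 × 2.318 = 21.41 ft.
Tailwater y_tw = 21.57 ft: y_tw ≈ y₂, so the jump forms here.

y₂ = 21.41 ft; the jump forms here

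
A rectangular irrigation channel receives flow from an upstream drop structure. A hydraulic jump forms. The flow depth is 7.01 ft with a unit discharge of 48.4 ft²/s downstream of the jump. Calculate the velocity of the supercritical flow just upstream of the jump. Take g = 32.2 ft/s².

V₁ = 21.6 ft/s

V₂ = q/y₂ = 48.4/7.01 = 6.90 ft/s; Fr₂ = V₂/√(g·y₂) = 0.460.
The Bélanger relation is symmetric: y₁/y₂ = ½[√(1 + 8Fr₂²) − 1] = ½[√2.690 − 1] = 0.320.
y₁ = 0.320 × 7.01 = 2.24 ft.
V₁ = q/y₁ = 48.4/2.24 = 21.6 ft/s.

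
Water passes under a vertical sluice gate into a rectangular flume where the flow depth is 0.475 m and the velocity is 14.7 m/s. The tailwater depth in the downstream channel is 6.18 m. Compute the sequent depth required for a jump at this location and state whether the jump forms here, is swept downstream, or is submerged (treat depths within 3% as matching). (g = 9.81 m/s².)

y₂ = 4.34 m; the jump is submerged

Fr₁ = V₁/√(g·y₁) = 14.7/√(9.81×0.475) = 6.81.
By Bélanger, y₂/y₁ = ½[√(1 + 8Fr₁²) − 1] = ½[√372.0 − 1] = 9.14.
y₂ = 9.14 × 0.475 = 4.34 m.
Tailwater y_tw = 6.18 m: y_tw > y₂, so the jump is submerged.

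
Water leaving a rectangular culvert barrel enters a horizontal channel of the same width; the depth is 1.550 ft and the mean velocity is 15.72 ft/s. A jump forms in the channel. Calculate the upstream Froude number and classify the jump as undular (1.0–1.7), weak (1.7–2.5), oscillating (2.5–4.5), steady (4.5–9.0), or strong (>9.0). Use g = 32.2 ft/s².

Fr₁ = V₁/√(g·y₁) = 15.72/√(32.2×1.550) = 2.225.
Fr₁ = 2.225 lies in the weak range.

Fr₁ = 2.225; weak jump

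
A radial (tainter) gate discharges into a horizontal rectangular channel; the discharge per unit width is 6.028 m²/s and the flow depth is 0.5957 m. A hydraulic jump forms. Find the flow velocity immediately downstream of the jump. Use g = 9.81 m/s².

V₂ = 1.860 m/s

V₁ = q/y₁ = 6.028/0.5957 = 10.12 m/s. Fr₁ = V₁/√(g·y₁) = 10.12/√(9.81×0.5957) = 4.186.
From the momentum equation for a rectangular channel, y₂/y₁ = ½[√(1 + 8Fr₁²) − 1] = ½[√141.18 − 1] = 5.441.
y₂ = 5.441 × 0.5957 = 3.241 m.
V₂ = q/y₂ = 6.028/3.241 = 1.860 m/s.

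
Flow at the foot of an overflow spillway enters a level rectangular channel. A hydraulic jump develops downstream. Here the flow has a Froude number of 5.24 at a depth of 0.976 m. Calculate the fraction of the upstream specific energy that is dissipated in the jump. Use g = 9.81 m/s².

Fr₁ = 5.24 (given).
Bélanger equation: y₂/y₁ = ½[√(1 + 8Fr₁²) − 1] = ½[√220.7 − 1] = 6.93.
y₂ = 6.93 × 0.976 = 6.76 m.
E₁ = y₁(1 + Fr₁²/2) = 0.976×(1 + 5.24²/2) = 14.4 m. ΔE = (y₂ − y₁)³/(4y₁y₂) = 7.34 m. ΔE/E₁ = 7.34/14.4 = 0.510.

ΔE/E₁ = 0.510 (51.0%)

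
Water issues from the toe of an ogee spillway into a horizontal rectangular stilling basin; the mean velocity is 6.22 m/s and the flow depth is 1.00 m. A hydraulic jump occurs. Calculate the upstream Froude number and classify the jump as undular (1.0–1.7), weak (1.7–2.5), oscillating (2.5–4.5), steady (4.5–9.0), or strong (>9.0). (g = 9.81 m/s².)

Fr₁ = 1.99; weak jump

Fr₁ = V₁/√(g·y₁) = 6.22/√(9.81×1.00) = 1.99.
Fr₁ = 1.99 lies in the weak range.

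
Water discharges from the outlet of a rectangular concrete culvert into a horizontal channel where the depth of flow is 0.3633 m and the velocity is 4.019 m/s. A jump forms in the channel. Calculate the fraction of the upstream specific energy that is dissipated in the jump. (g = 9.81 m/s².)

Fr₁ = V₁/√(g·y₁) = 4.019/√(9.81×0.3633) = 2.129.
Sequent-depth ratio: y₂/y₁ = ½[√(1 + 8Fr₁²) − 1] = ½[√37.257 − 1] = 2.552.
y₂ = 2.552 × 0.3633 = 0.9271 m.
E₁ = y₁ + V₁²/2g = 1.187 m. ΔE = (y₂ − y₁)³/(4y₁y₂) = 0.1330 m. ΔE/E₁ = 0.1330/1.187 = 0.112.

ΔE/E₁ = 0.112 (11.2%)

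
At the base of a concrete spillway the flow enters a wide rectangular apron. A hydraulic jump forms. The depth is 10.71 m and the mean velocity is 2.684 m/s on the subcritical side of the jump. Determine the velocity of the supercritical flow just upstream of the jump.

Fr₂ = V₂/√(g·y₂) = 2.684/√(9.81×10.71) = 0.2619.
The Bélanger relation is symmetric: y₁/y₂ = ½[√(1 + 8Fr₂²) − 1] = ½[√1.5485 − 1] = 0.1222.
y₁ = 0.1222 × 10.71 = 1.309 m.
V₁ = q/y₁ = 28.75/1.309 = 21.96 m/s.

V₁ = 21.96 m/s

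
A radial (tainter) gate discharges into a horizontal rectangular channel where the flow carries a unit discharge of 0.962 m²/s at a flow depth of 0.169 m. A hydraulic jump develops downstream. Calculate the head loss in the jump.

ΔE = 0.795 m

V₁ = q/y₁ = 0.962/0.169 = 5.69 m/s. Fr₁ = V₁/√(g·y₁) = 5.69/√(9.81×0.169) = 4.42.
By Bélanger, y₂/y₁ = ½[√(1 + 8Fr₁²) − 1] = ½[√157.4 − 1] = 5.77.
y₂ = 5.77 × 0.169 = 0.975 m.
Head loss: ΔE = (y₂ − y₁)³/(4y₁y₂) = (0.975 − 0.169)³/(4×0.169×0.975) = 0.525/0.659 = 0.795 m.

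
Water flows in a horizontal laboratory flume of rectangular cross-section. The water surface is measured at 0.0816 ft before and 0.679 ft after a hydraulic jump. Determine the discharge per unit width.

q = 0.824 ft²/s

For a rectangular channel the momentum equation gives q² = ½·g·y₁·y₂·(y₁ + y₂) = ½×32.2×0.0816×0.679×0.761 = 0.678.
q = √0.678 = 0.824 ft²/s.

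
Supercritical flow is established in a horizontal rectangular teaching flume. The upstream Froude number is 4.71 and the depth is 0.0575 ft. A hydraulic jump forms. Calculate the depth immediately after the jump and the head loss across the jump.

Fr₁ = 4.71 (given).
By Bélanger, y₂/y₁ = ½[√(1 + 8Fr₁²) − 1] = ½[√178.5 − 1] = 6.18.
y₂ = 6.18 × 0.0575 = 0.355 ft.
V₁ = Fr₁·√(g·y₁) = 4.71×√(32.2×0.0575) = 6.41 ft/s; q = V₁·y₁ = 0.369 ft²/s. V₂ = q/y₂ = 0.369/0.355 = 1.04 ft/s. E₁ = y₁ + V₁²/2g = 0.695 ft; E₂ = y₂ + V₂²/2g = 0.372 ft. ΔE = E₁ − E₂ = 0.323 ft.

y₂ = 0.355 ft; ΔE = 0.323 ft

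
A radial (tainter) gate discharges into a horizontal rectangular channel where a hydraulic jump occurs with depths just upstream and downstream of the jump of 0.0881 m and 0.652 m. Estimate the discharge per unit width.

q = 0.457 m²/s

For a rectangular channel the momentum equation gives q² = ½·g·y₁·y₂·(y₁ + y₂) = ½×9.81×0.0881×0.652×0.740 = 0.209.
q = √0.209 = 0.457 m²/s.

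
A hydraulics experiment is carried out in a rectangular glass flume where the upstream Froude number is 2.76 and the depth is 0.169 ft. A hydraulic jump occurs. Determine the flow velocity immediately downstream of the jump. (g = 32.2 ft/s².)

Fr₁ = 2.76 (given).
Conjugate-depth relation: y₂/y₁ = ½[√(1 + 8Fr₁²) − 1] = ½[√61.94 − 1] = 3.44.
y₂ = 3.44 × 0.169 = 0.581 ft.
V₁ = Fr₁·√(g·y₁) = 2.76×√(32.2×0.169) = 6.44 ft/s; q = V₁·y₁ = 1.09 ft²/s.
V₂ = q/y₂ = 1.09/0.581 = 1.87 ft/s.

V₂ = 1.87 ft/s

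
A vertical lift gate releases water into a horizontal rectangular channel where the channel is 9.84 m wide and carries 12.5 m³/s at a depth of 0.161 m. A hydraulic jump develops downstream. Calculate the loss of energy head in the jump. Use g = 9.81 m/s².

ΔE = 1.94 m

q = Q/b = 12.5/9.84 = 1.27 m²/s; V₁ = q/y₁ = 7.89 m/s. Fr₁ = V₁/√(g·y₁) = 6.28.
Bélanger equation: y₂/y₁ = ½[√(1 + 8Fr₁²) − 1] = ½[√316.3 − 1] = 8.39.
y₂ = 8.39 × 0.161 = 1.35 m.
V₂ = q/y₂ = 1.27/1.35 = 0.940 m/s. E₁ = y₁ + V₁²/2g = 3.33 m; E₂ = y₂ + V₂²/2g = 1.40 m. ΔE = E₁ − E₂ = 1.94 m.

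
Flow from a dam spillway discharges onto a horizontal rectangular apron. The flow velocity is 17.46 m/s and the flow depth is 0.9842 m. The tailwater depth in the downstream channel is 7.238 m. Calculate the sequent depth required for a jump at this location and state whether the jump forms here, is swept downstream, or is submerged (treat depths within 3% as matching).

y₂ = 7.344 m; the jump forms here

Fr₁ = V₁/√(g·y₁) = 17.46/√(9.81×0.9842) = 5.619.
From the momentum equation for a rectangular channel, y₂/y₁ = ½[√(1 + 8Fr₁²) − 1] = ½[√253.60 − 1] = 7.462.
y₂ = 7.462 × 0.9842 = 7.344 m.
Tailwater y_tw = 7.238 m: y_tw ≈ y₂, so the jump forms here.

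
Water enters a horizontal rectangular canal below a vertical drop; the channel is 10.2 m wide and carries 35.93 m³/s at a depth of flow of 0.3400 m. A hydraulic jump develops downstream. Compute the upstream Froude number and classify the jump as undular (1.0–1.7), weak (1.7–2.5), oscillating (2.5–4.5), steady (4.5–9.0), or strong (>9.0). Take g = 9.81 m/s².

q = Q/b = 35.93/10.2 = 3.523 m²/s; V₁ = q/y₁ = 10.36 m/s. Fr₁ = V₁/√(g·y₁) = 5.673.
Fr₁ = 5.673 lies in the steady range.

Fr₁ = 5.673; steady jump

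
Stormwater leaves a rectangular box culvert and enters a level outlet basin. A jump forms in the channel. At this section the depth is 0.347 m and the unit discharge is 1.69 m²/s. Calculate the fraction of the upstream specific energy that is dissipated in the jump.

ΔE/E₁ = 0.199 (19.9%)

V₁ = q/y₁ = 1.69/0.347 = 4.87 m/s. Fr₁ = V₁/√(g·y₁) = 4.87/√(9.81×0.347) = 2.64.
Sequent-depth ratio: y₂/y₁ = ½[√(1 + 8Fr₁²) − 1] = ½[√56.75 − 1] = 3.27.
y₂ = 3.27 × 0.347 = 1.13 m.
E₁ = y₁ + V₁²/2g = 1.56 m. ΔE = (y₂ − y₁)³/(4y₁y₂) = 0.309 m. ΔE/E₁ = 0.309/1.56 = 0.199.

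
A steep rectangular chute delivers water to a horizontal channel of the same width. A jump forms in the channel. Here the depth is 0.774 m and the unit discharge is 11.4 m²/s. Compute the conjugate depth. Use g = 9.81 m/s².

V₁ = q/y₁ = 11.4/0.774 = 14.7 m/s. Fr₁ = V₁/√(g·y₁) = 14.7/√(9.81×0.774) = 5.35.
By Bélanger, y₂/y₁ = ½[√(1 + 8Fr₁²) − 1] = ½[√229.6 − 1] = 7.08.
y₂ = 7.08 × 0.774 = 5.48 m.

y₂ = 5.48 m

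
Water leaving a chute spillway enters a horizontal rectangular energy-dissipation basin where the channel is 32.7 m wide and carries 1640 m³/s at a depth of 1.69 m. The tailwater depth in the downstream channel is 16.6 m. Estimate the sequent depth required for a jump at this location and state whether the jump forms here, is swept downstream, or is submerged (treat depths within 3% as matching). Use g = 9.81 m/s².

q = Q/b = 1640/32.7 = 50.2 m²/s; V₁ = q/y₁ = 29.7 m/s. Fr₁ = V₁/√(g·y₁) = 7.29.
From the momentum equation for a rectangular channel, y₂/y₁ = ½[√(1 + 8Fr₁²) − 1] = ½[√426.0 − 1] = 9.82.
y₂ = 9.82 × 1.69 = 16.6 m.
Tailwater y_tw = 16.6 m: y_tw ≈ y₂, so the jump forms here.

y₂ = 16.6 m; the jump forms here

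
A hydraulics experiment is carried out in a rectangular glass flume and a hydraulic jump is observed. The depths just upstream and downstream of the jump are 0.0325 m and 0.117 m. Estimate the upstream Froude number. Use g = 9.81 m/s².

Fr₁ = 2.88

For a rectangular channel the momentum equation gives q² = ½·g·y₁·y₂·(y₁ + y₂) = ½×9.81×0.0325×0.117×0.150 = 0.00279.
q = √0.00279 = 0.0528 m²/s.
V₁ = q/y₁ = 1.62 m/s; Fr₁ = V₁/√(g·y₁) = 2.88.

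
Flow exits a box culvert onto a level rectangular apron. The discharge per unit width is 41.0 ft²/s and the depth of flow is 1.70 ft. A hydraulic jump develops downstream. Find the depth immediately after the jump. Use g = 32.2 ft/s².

y₂ = 7.03 ft

V₁ = q/y₁ = 41.0/1.70 = 24.1 ft/s. Fr₁ = V₁/√(g·y₁) = 24.1/√(32.2×1.70) = 3.26.
Conjugate-depth relation: y₂/y₁ = ½[√(1 + 8Fr₁²) − 1] = ½[√86.01 − 1] = 4.14.
y₂ = 4.14 × 1.70 = 7.03 ft.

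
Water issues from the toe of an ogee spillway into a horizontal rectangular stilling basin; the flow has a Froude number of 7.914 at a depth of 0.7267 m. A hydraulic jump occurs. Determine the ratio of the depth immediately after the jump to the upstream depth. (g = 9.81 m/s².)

Fr₁ = 7.914 (given).
Bélanger equation: y₂/y₁ = ½[√(1 + 8Fr₁²) − 1] = ½[√502.05 − 1] = 10.70.

y₂/y₁ = 10.70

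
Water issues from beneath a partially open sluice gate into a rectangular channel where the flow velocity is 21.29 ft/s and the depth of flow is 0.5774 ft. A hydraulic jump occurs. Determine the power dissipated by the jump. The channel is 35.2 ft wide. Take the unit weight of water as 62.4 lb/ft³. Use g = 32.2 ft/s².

P = 181.4 hp

Fr₁ = V₁/√(g·y₁) = 21.29/√(32.2×0.5774) = 4.938.
Bélanger equation: y₂/y₁ = ½[√(1 + 8Fr₁²) − 1] = ½[√196.03 − 1] = 6.501.
y₂ = 6.501 × 0.5774 = 3.753 ft.
q = V₁·y₁ = 21.29 × 0.5774 = 12.29 ft²/s. V₂ = q/y₂ = 12.29/3.753 = 3.275 ft/s. E₁ = y₁ + V₁²/2g = 7.616 ft; E₂ = y₂ + V₂²/2g = 3.920 ft. ΔE = E₁ − E₂ = 3.696 ft.
Q = q·b = 12.29 × 35.2 = 432.7 cfs. P = γ·Q·ΔE/550 = 62.4 × 432.7 × 3.696 / 550 = 181.4 hp.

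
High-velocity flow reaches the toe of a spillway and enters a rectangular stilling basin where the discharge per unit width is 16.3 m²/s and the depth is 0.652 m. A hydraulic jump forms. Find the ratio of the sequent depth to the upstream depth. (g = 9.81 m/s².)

V₁ = q/y₁ = 16.3/0.652 = 25.0 m/s. Fr₁ = V₁/√(g·y₁) = 25.0/√(9.81×0.652) = 9.89.
By Bélanger, y₂/y₁ = ½[√(1 + 8Fr₁²) − 1] = ½[√782.7 − 1] = 13.5.

y₂/y₁ = 13.5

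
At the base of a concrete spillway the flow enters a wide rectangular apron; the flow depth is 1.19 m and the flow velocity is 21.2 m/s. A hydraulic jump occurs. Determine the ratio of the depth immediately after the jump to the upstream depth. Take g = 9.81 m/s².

y₂/y₁ = 8.29

Fr₁ = V₁/√(g·y₁) = 21.2/√(9.81×1.19) = 6.20.
From the momentum equation for a rectangular channel, y₂/y₁ = ½[√(1 + 8Fr₁²) − 1] = ½[√309.0 − 1] = 8.29.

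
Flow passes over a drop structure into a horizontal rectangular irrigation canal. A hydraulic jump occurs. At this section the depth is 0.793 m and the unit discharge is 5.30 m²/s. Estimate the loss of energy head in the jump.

V₁ = q/y₁ = 5.30/0.793 = 6.68 m/s. Fr₁ = V₁/√(g·y₁) = 6.68/√(9.81×0.793) = 2.40.
Conjugate-depth relation: y₂/y₁ = ½[√(1 + 8Fr₁²) − 1] = ½[√46.94 − 1] = 2.93.
y₂ = 2.93 × 0.793 = 2.32 m.
V₂ = q/y₂ = 5.30/2.32 = 2.28 m/s. E₁ = y₁ + V₁²/2g = 3.07 m; E₂ = y₂ + V₂²/2g = 2.59 m. ΔE = E₁ − E₂ = 0.484 m.

ΔE = 0.484 m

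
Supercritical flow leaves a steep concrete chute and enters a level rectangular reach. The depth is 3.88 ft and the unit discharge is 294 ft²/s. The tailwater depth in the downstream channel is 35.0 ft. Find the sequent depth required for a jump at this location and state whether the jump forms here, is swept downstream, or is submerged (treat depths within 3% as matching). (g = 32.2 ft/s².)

V₁ = q/y₁ = 294/3.88 = 75.8 ft/s. Fr₁ = V₁/√(g·y₁) = 75.8/√(32.2×3.88) = 6.78.
From the momentum equation for a rectangular channel, y₂/y₁ = ½[√(1 + 8Fr₁²) − 1] = ½[√368.6 − 1] = 9.10.
y₂ = 9.10 × 3.88 = 35.3 ft.
Tailwater y_tw = 35.0 ft: y_tw ≈ y₂, so the jump forms here.

y₂ = 35.3 ft; the jump forms here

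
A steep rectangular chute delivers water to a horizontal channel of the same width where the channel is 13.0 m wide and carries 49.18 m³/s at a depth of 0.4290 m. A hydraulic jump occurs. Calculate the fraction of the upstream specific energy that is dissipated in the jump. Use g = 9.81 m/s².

ΔE/E₁ = 0.424 (42.4%)

q = Q/b = 49.18/13.0 = 3.783 m²/s; V₁ = q/y₁ = 8.818 m/s. Fr₁ = V₁/√(g·y₁) = 4.299.
By Bélanger, y₂/y₁ = ½[√(1 + 8Fr₁²) − 1] = ½[√148.82 − 1] = 5.600.
y₂ = 5.600 × 0.4290 = 2.402 m.
E₁ = y₁ + V₁²/2g = 4.392 m. ΔE = (y₂ − y₁)³/(4y₁y₂) = 1.864 m. ΔE/E₁ = 1.864/4.392 = 0.424.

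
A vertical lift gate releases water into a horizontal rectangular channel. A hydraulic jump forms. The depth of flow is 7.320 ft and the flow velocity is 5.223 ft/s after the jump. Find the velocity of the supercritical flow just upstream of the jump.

V₁ = 26.94 ft/s

Fr₂ = V₂/√(g·y₂) = 5.223/√(32.2×7.320) = 0.3402.
From the momentum equation (using Fr₂), y₁/y₂ = ½[√(1 + 8Fr₂²) − 1] = ½[√1.9259 − 1] = 0.1939.
y₁ = 0.1939 × 7.320 = 1.419 ft.
V₁ = q/y₁ = 38.23/1.419 = 26.94 ft/s.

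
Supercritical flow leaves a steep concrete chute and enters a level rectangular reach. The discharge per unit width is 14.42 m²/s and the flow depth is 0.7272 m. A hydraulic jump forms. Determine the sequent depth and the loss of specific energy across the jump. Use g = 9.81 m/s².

y₂ = 7.280 m; ΔE = 13.29 m

V₁ = q/y₁ = 14.42/0.7272 = 19.83 m/s. Fr₁ = V₁/√(g·y₁) = 19.83/√(9.81×0.7272) = 7.424.
From the momentum equation for a rectangular channel, y₂/y₁ = ½[√(1 + 8Fr₁²) − 1] = ½[√441.95 − 1] = 10.01.
y₂ = 10.01 × 0.7272 = 7.280 m.
Head loss: ΔE = (y₂ − y₁)³/(4y₁y₂) = (7.280 − 0.7272)³/(4×0.7272×7.280) = 281.4/21.18 = 13.29 m.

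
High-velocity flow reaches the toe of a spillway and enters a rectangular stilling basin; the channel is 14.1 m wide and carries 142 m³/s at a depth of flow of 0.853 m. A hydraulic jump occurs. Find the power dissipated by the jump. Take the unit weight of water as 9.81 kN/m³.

P = 4442 kW

q = Q/b = 142/14.1 = 10.1 m²/s; V₁ = q/y₁ = 11.8 m/s. Fr₁ = V₁/√(g·y₁) = 4.08.
By Bélanger, y₂/y₁ = ½[√(1 + 8Fr₁²) − 1] = ½[√134.3 − 1] = 5.29.
y₂ = 5.29 × 0.853 = 4.52 m.
Head loss: ΔE = (y₂ − y₁)³/(4y₁y₂) = (4.52 − 0.853)³/(4×0.853×4.52) = 49.1/15.4 = 3.19 m.
P = γ·Q·ΔE = 9.81 × 142 × 3.19 = 4442 kW.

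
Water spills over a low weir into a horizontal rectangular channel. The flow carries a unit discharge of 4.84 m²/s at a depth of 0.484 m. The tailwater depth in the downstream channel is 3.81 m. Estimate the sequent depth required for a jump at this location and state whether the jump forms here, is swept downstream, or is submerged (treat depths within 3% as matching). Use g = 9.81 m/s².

V₁ = q/y₁ = 4.84/0.484 = 10.0 m/s. Fr₁ = V₁/√(g·y₁) = 10.0/√(9.81×0.484) = 4.59.
By Bélanger, y₂/y₁ = ½[√(1 + 8Fr₁²) − 1] = ½[√169.5 − 1] = 6.01.
y₂ = 6.01 × 0.484 = 2.91 m.
Tailwater y_tw = 3.81 m: y_tw > y₂, so the jump is submerged.

y₂ = 2.91 m; the jump is submerged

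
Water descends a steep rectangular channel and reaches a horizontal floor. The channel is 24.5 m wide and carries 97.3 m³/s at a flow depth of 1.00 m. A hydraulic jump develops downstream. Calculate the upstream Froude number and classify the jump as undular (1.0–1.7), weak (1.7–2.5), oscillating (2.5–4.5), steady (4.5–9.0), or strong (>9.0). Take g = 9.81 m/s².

Fr₁ = 1.27; undular jump

q = Q/b = 97.3/24.5 = 3.97 m²/s; V₁ = q/y₁ = 3.97 m/s. Fr₁ = V₁/√(g·y₁) = 1.27.
Fr₁ = 1.27 lies in the undular range.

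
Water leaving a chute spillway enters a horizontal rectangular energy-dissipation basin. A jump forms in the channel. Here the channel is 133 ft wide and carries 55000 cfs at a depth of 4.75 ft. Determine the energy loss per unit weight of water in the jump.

q = Q/b = 55000/133 = 414 ft²/s; V₁ = q/y₁ = 87.1 ft/s. Fr₁ = V₁/√(g·y₁) = 7.04.
By Bélanger, y₂/y₁ = ½[√(1 + 8Fr₁²) − 1] = ½[√397.4 − 1] = 9.47.
y₂ = 9.47 × 4.75 = 45.0 ft.
Head loss: ΔE = (y₂ − y₁)³/(4y₁y₂) = (45.0 − 4.75)³/(4×4.75×45.0) = 65075/854 = 76.2 ft.

ΔE = 76.2 ft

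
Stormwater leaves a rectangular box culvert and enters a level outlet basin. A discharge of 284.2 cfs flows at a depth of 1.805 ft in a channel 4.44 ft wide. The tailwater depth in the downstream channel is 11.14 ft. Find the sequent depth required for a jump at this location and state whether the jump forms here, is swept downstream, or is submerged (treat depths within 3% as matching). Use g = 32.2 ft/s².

y₂ = 11.01 ft; the jump forms here

q = Q/b = 284.2/4.44 = 64.01 ft²/s; V₁ = q/y₁ = 35.46 ft/s. Fr₁ = V₁/√(g·y₁) = 4.652.
From the momentum equation for a rectangular channel, y₂/y₁ = ½[√(1 + 8Fr₁²) − 1] = ½[√174.10 − 1] = 6.097.
y₂ = 6.097 × 1.805 = 11.01 ft.
Tailwater y_tw = 11.14 ft: y_tw ≈ y₂, so the jump forms here.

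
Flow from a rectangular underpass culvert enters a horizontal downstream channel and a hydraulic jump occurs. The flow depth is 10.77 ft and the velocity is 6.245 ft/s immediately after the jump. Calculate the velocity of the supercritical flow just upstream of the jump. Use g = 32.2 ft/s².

Fr₂ = V₂/√(g·y₂) = 6.245/√(32.2×10.77) = 0.3353.
Since the conjugate-depth ratio holds either way, y₁/y₂ = ½[√(1 + 8Fr₂²) − 1] = ½[√1.8997 − 1] = 0.1891.
y₁ = 0.1891 × 10.77 = 2.037 ft.
V₁ = q/y₁ = 67.26/2.037 = 33.02 ft/s.

V₁ = 33.02 ft/s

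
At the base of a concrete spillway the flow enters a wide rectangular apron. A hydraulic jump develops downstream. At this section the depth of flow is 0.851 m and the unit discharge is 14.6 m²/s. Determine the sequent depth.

y₂ = 6.73 m

V₁ = q/y₁ = 14.6/0.851 = 17.2 m/s. Fr₁ = V₁/√(g·y₁) = 17.2/√(9.81×0.851) = 5.94.
Bélanger equation: y₂/y₁ = ½[√(1 + 8Fr₁²) − 1] = ½[√283.1 − 1] = 7.91.
y₂ = 7.91 × 0.851 = 6.73 m.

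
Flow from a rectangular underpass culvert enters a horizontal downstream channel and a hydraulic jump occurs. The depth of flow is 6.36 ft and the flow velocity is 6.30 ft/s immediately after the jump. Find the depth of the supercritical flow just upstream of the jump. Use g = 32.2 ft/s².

y₁ = 1.90 ft

Fr₂ = V₂/√(g·y₂) = 6.30/√(32.2×6.36) = 0.440.
From the momentum equation (using Fr₂), y₁/y₂ = ½[√(1 + 8Fr₂²) − 1] = ½[√2.550 − 1] = 0.299.
y₁ = 0.299 × 6.36 = 1.90 ft.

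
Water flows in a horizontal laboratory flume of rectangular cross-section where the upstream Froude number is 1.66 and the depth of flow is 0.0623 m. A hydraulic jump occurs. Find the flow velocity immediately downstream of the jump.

Fr₁ = 1.66 (given).
From the momentum equation for a rectangular channel, y₂/y₁ = ½[√(1 + 8Fr₁²) − 1] = ½[√23.04 − 1] = 1.90.
y₂ = 1.90 × 0.0623 = 0.118 m.
V₁ = Fr₁·√(g·y₁) = 1.66×√(9.81×0.0623) = 1.30 m/s; q = V₁·y₁ = 0.0808 m²/s.
V₂ = q/y₂ = 0.0808/0.118 = 0.683 m/s.

V₂ = 0.683 m/s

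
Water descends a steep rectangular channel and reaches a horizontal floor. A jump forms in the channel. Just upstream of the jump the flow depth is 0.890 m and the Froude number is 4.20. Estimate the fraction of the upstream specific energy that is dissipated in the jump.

ΔE/E₁ = 0.414 (41.4%)

Fr₁ = 4.20 (given).
From the momentum equation for a rectangular channel, y₂/y₁ = ½[√(1 + 8Fr₁²) − 1] = ½[√142.1 − 1] = 5.46.
y₂ = 5.46 × 0.890 = 4.86 m.
E₁ = y₁(1 + Fr₁²/2) = 0.890×(1 + 4.20²/2) = 8.74 m. ΔE = (y₂ − y₁)³/(4y₁y₂) = 3.62 m. ΔE/E₁ = 3.62/8.74 = 0.414.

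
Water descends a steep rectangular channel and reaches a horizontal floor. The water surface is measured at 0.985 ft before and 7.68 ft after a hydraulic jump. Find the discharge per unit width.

For a rectangular channel the momentum equation gives q² = ½·g·y₁·y₂·(y₁ + y₂) = ½×32.2×0.985×7.68×8.66 = 1055.
q = √1055 = 32.5 ft²/s.

q = 32.5 ft²/s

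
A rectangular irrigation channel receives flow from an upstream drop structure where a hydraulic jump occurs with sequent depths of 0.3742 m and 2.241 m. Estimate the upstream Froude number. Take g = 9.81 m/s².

For a rectangular channel the momentum equation gives q² = ½·g·y₁·y₂·(y₁ + y₂) = ½×9.81×0.3742×2.241×2.615 = 10.76.
q = √10.76 = 3.280 m²/s.
V₁ = q/y₁ = 8.765 m/s; Fr₁ = V₁/√(g·y₁) = 4.575.

Fr₁ = 4.575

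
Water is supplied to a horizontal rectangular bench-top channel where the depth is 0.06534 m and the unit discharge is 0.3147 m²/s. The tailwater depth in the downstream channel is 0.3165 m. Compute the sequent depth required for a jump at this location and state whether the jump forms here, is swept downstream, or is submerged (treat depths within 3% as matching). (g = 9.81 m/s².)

y₂ = 0.5242 m; the jump is swept downstream

V₁ = q/y₁ = 0.3147/0.06534 = 4.816 m/s. Fr₁ = V₁/√(g·y₁) = 4.816/√(9.81×0.06534) = 6.016.
Conjugate-depth relation: y₂/y₁ = ½[√(1 + 8Fr₁²) − 1] = ½[√290.52 − 1] = 8.022.
y₂ = 8.022 × 0.06534 = 0.5242 m.
Tailwater y_tw = 0.3165 m: y_tw < y₂, so the jump is swept downstream.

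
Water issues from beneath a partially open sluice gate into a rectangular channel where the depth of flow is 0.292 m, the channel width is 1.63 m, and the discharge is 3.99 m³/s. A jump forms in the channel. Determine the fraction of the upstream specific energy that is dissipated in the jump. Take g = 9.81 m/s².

ΔE/E₁ = 0.487 (48.7%)

q = Q/b = 3.99/1.63 = 2.45 m²/s; V₁ = q/y₁ = 8.38 m/s. Fr₁ = V₁/√(g·y₁) = 4.95.
Sequent-depth ratio: y₂/y₁ = ½[√(1 + 8Fr₁²) − 1] = ½[√197.3 − 1] = 6.52.
y₂ = 6.52 × 0.292 = 1.90 m.
E₁ = y₁ + V₁²/2g = 3.87 m. ΔE = (y₂ − y₁)³/(4y₁y₂) = 1.89 m. ΔE/E₁ = 1.89/3.87 = 0.487.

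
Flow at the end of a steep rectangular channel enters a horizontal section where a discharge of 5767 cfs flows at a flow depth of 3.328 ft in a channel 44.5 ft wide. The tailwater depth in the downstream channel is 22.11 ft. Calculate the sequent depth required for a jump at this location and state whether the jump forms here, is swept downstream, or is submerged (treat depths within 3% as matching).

q = Q/b = 5767/44.5 = 129.6 ft²/s; V₁ = q/y₁ = 38.94 ft/s. Fr₁ = V₁/√(g·y₁) = 3.762.
Conjugate-depth relation: y₂/y₁ = ½[√(1 + 8Fr₁²) − 1] = ½[√114.20 − 1] = 4.843.
y₂ = 4.843 × 3.328 = 16.12 ft.
Tailwater y_tw = 22.11 ft: y_tw > y₂, so the jump is submerged.

y₂ = 16.12 ft; the jump is submerged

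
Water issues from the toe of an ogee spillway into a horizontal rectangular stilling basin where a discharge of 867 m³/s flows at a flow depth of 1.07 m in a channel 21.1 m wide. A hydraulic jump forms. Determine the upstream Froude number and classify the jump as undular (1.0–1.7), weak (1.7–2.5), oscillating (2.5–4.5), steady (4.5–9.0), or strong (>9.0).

Fr₁ = 11.9; strong jump

q = Q/b = 867/21.1 = 41.1 m²/s; V₁ = q/y₁ = 38.4 m/s. Fr₁ = V₁/√(g·y₁) = 11.9.
Fr₁ = 11.9 lies in the strong range.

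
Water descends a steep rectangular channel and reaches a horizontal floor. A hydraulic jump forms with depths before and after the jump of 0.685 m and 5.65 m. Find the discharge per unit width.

q = 11.0 m²/s

For a rectangular channel the momentum equation gives q² = ½·g·y₁·y₂·(y₁ + y₂) = ½×9.81×0.685×5.65×6.34 = 120.
q = √120 = 11.0 m²/s.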